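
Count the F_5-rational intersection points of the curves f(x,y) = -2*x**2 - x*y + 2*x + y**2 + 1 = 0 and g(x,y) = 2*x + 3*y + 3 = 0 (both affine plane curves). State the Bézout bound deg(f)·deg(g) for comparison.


Common zeros: ∅; count = 0; Bézout bound = 2.

deg(f) = 2, deg(g) = 1, so Bézout bound = 2.
Scan x ∈ F_5. For each x, list the y ∈ F_5 with f(x, y) ≡ 0 and those with g(x, y) ≡ 0 (mod 5); the common zeros in that column are the intersection.
  x = 0: f ≡ 0 at y ∈ {2, 3}; g ≡ 0 at y ∈ {4}; common: ∅.
  x = 1: f ≡ 0 at y ∈ ∅; g ≡ 0 at y ∈ {0}; common: ∅.
  x = 2: f ≡ 0 at y ∈ {3, 4}; g ≡ 0 at y ∈ {1}; common: ∅.
  x = 3: f ≡ 0 at y ∈ ∅; g ≡ 0 at y ∈ {2}; common: ∅.
  x = 4: f ≡ 0 at y ∈ ∅; g ≡ 0 at y ∈ {3}; common: ∅.
Collecting: common zeros = ∅, so the count is 0.
Comparison with the Bézout bound: 0 ≤ 2 = deg(f)·deg(g), as expected for curves with no common component (the affine F_5-count falls short of the bound because intersections may lie at infinity, over extension fields, or carry multiplicity).


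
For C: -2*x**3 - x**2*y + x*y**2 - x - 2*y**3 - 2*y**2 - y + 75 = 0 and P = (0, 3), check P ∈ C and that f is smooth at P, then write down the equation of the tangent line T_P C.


Tangent line at P: 8*x - 67*y + 201 = 0.

Step 1: f(0, 3) = 0, so P lies on C.
Step 2: partial derivatives
  f_x(x, y) = -6*x**2 - 2*x*y + y**2 - 1, f_y(x, y) = -x**2 + 2*x*y - 6*y**2 - 4*y - 1.
  f_x(P) = 8, f_y(P) = -67 (gradient nonzero, so P is smooth).
Step 3: tangent line at P: 8·(x − 0) + -67·(y − 3) = 0.
Expanding: 8*x - 67*y + 201 = 0.


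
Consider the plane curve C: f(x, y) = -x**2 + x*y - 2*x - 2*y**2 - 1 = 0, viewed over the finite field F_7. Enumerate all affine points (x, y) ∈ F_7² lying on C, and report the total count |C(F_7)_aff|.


Affine F_7-points: {(1, 5), (1, 6), (2, 3), (2, 5), (3, 6), (6, 0), (6, 3)}; count = 7.

For each of the 49 pairs (x, y) ∈ F_7², evaluate f(x, y) mod 7. Record the zeros.
  x = 0: [0↦6, 1↦4, 2↦5, 3↦2, 4↦2, 5↦5, 6↦4]  zeros at y ∈ ∅
  x = 1: [0↦3, 1↦2, 2↦4, 3↦2, 4↦3, 5↦0, 6↦0]  zeros at y ∈ {5, 6}
  x = 2: [0↦5, 1↦5, 2↦1, 3↦0, 4↦2, 5↦0, 6↦1]  zeros at y ∈ {3, 5}
  x = 3: [0↦5, 1↦6, 2↦3, 3↦3, 4↦6, 5↦5, 6↦0]  zeros at y ∈ {6}
  x = 4: [0↦3, 1↦5, 2↦3, 3↦4, 4↦1, 5↦1, 6↦4]  zeros at y ∈ ∅
  x = 5: [0↦6, 1↦2, 2↦1, 3↦3, 4↦1, 5↦2, 6↦6]  zeros at y ∈ ∅
  x = 6: [0↦0, 1↦4, 2↦4, 3↦0, 4↦6, 5↦1, 6↦6]  zeros at y ∈ {0, 3}
Collecting zeros: affine points = {(1, 5), (1, 6), (2, 3), (2, 5), (3, 6), (6, 0), (6, 3)}.
Total count |C(F_7)_aff| = 7.


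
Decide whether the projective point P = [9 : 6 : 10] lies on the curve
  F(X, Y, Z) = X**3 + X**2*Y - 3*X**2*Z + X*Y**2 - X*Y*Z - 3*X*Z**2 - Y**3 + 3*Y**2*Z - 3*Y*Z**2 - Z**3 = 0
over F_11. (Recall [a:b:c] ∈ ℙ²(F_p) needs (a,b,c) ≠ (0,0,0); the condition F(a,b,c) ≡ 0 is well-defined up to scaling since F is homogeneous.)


F(9,6,10) ≡ 5 (mod 11); P is NOT on the curve.

Evaluate F(9, 6, 10) term-by-term (mod 11).
  X**3 ↦ 1·729·1·1 = 729
  X**2*Y ↦ 1·81·6·1 = 486
  -3*X**2*Z ↦ -3·81·1·10 = -2430
  X*Y**2 ↦ 1·9·36·1 = 324
  -X*Y*Z ↦ -1·9·6·10 = -540
  -3*X*Z**2 ↦ -3·9·1·100 = -2700
  -Y**3 ↦ -1·1·216·1 = -216
  3*Y**2*Z ↦ 3·1·36·10 = 1080
  -3*Y*Z**2 ↦ -3·1·6·100 = -1800
  -Z**3 ↦ -1·1·1·1000 = -1000
Sum: F(9, 6, 10) = (729) + (486) + (-2430) + (324) + (-540) + (-2700) + (-216) + (1080) + (-1800) + (-1000) = -6067.
Reducing mod 11: -6067 ≡ 5 (mod 11).
Since F(a, b, c) ≡ 5 ≠ 0 (mod 11), P does NOT lie on the curve.


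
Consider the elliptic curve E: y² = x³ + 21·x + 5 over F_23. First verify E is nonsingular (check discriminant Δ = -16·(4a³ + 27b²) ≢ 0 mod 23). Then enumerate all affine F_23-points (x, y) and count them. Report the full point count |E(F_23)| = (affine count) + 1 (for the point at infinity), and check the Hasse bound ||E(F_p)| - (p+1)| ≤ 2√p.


Affine points = {(1, 2), (1, 21), (2, 3), (2, 20), (3, 7), (3, 16), (6, 5), (6, 18), (7, 9), (7, 14), (8, 8), (8, 15), (9, 7), (9, 16), (11, 7), (11, 16), (17, 10), (17, 13), (19, 8), (19, 15), (21, 1), (21, 22), (22, 11), (22, 12)}; affine count = 24; |E(F_23)| = 25.

Discriminant check: Δ ∝ 4a³ + 27b² = 4·21³ + 27·5² = 4·9261 + 27·25 ≡ 22 (mod 23). Nonzero ⇒ E is nonsingular.
For each x ∈ F_23, compute rhs = x³ + 21·x + 5 mod 23, then count y ∈ F_23 with y² ≡ rhs.
  x = 0: rhs = 5, matching y values: none (0 points).
  x = 1: rhs = 4, matching y values: 2, 21 (2 points).
  x = 2: rhs = 9, matching y values: 3, 20 (2 points).
  x = 3: rhs = 3, matching y values: 7, 16 (2 points).
  x = 4: rhs = 15, matching y values: none (0 points).
  x = 5: rhs = 5, matching y values: none (0 points).
  x = 6: rhs = 2, matching y values: 5, 18 (2 points).
  x = 7: rhs = 12, matching y values: 9, 14 (2 points).
  x = 8: rhs = 18, matching y values: 8, 15 (2 points).
  x = 9: rhs = 3, matching y values: 7, 16 (2 points).
  x = 10: rhs = 19, matching y values: none (0 points).
  x = 11: rhs = 3, matching y values: 7, 16 (2 points).
  x = 12: rhs = 7, matching y values: none (0 points).
  x = 13: rhs = 14, matching y values: none (0 points).
  x = 14: rhs = 7, matching y values: none (0 points).
  x = 15: rhs = 15, matching y values: none (0 points).
  x = 16: rhs = 21, matching y values: none (0 points).
  x = 17: rhs = 8, matching y values: 10, 13 (2 points).
  x = 18: rhs = 5, matching y values: none (0 points).
  x = 19: rhs = 18, matching y values: 8, 15 (2 points).
  x = 20: rhs = 7, matching y values: none (0 points).
  x = 21: rhs = 1, matching y values: 1, 22 (2 points).
  x = 22: rhs = 6, matching y values: 11, 12 (2 points).
Total affine count: 24.
Full point count |E(F_23)| = 24 + 1 = 25.
Hasse bound: |25 − (23+1)| = |1| = 1 ≤ 2√23 ≈ 9.5917 ✓.


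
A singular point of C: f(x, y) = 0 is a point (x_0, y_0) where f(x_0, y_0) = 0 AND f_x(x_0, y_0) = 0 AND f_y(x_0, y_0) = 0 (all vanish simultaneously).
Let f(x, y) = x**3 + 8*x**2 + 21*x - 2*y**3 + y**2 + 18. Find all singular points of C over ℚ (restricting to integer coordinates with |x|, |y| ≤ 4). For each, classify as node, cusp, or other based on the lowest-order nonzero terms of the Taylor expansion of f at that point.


Singular points: {(-3, 0)}; classification: node.

Compute partial derivatives:
  f_x = 3*x**2 + 16*x + 21.
  f_y = -6*y**2 + 2*y.
Scan x_0 ∈ {−4, ..., 4}. For each x_0, f_y(x_0, y) is a polynomial in y; find its integer roots y ∈ {−4, ..., 4}, then test f_x and f at those candidates.
  x = -4: f_y(-4, y) = -6*y**2 + 2*y; vanishes at y ∈ {0}. (-4, 0): f_x = 5 ≠ 0.
  x = -3: f_y(-3, y) = -6*y**2 + 2*y; vanishes at y ∈ {0}. (-3, 0): f_x = 0, f = 0 — SINGULAR.
  x = -2: f_y(-2, y) = -6*y**2 + 2*y; vanishes at y ∈ {0}. (-2, 0): f_x = 1 ≠ 0.
  x = -1: f_y(-1, y) = -6*y**2 + 2*y; vanishes at y ∈ {0}. (-1, 0): f_x = 8 ≠ 0.
  x = 0: f_y(0, y) = -6*y**2 + 2*y; vanishes at y ∈ {0}. (0, 0): f_x = 21 ≠ 0.
  x = 1: f_y(1, y) = -6*y**2 + 2*y; vanishes at y ∈ {0}. (1, 0): f_x = 40 ≠ 0.
  x = 2: f_y(2, y) = -6*y**2 + 2*y; vanishes at y ∈ {0}. (2, 0): f_x = 65 ≠ 0.
  x = 3: f_y(3, y) = -6*y**2 + 2*y; vanishes at y ∈ {0}. (3, 0): f_x = 96 ≠ 0.
  x = 4: f_y(4, y) = -6*y**2 + 2*y; vanishes at y ∈ {0}. (4, 0): f_x = 133 ≠ 0.
Only singular point on the grid: (-3, 0).
Classify: substitute x = -3 + u, y = 0 + v and expand: f = u**3 - u**2 - 2*v**3 + v**2.
No constant or linear terms (consistent with a singular point). Quadratic part: -u**2 + v**2. Cubic part: u**3 - 2*v**3.
The quadratic part v**2 - u**2 = (v − u)(v + u) splits into two distinct linear factors, so there are two distinct tangent lines y − 0 = ±(x − -3) — this is a node (ordinary double point).
Classification: node.


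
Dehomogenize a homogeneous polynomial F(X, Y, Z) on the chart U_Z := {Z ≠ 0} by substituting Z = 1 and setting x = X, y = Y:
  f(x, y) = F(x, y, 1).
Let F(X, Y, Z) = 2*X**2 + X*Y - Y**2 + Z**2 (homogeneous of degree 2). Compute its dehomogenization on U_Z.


f(x, y) = 2*x**2 + x*y - y**2 + 1

On U_Z we set Z = 1. Each monomial c·X^i·Y^j·Z^k in F becomes c·x^i·y^j·1^k = c·x^i·y^j.
Substituting Z = 1: F(X, Y, 1) = 2*x**2 + x*y - y**2 + 1.
Note: deg(f) ≤ deg(F) = 2; strict inequality happens when F is divisible by Z (lost terms).


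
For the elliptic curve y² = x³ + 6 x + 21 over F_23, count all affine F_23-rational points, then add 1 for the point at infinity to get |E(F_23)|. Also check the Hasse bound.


Affine points = {(2, 8), (2, 15), (8, 11), (8, 12), (10, 0), (12, 2), (12, 21), (15, 6), (15, 17), (16, 2), (16, 21), (18, 2), (18, 21), (19, 5), (19, 18), (21, 1), (21, 22)}; affine count = 17; |E(F_23)| = 18.

Discriminant check: Δ ∝ 4a³ + 27b² = 4·6³ + 27·21² = 4·216 + 27·441 ≡ 6 (mod 23). Nonzero ⇒ E is nonsingular.
For each x ∈ F_23, compute rhs = x³ + 6·x + 21 mod 23, then count y ∈ F_23 with y² ≡ rhs.
  x = 0: rhs = 21, matching y values: none (0 points).
  x = 1: rhs = 5, matching y values: none (0 points).
  x = 2: rhs = 18, matching y values: 8, 15 (2 points).
  x = 3: rhs = 20, matching y values: none (0 points).
  x = 4: rhs = 17, matching y values: none (0 points).
  x = 5: rhs = 15, matching y values: none (0 points).
  x = 6: rhs = 20, matching y values: none (0 points).
  x = 7: rhs = 15, matching y values: none (0 points).
  x = 8: rhs = 6, matching y values: 11, 12 (2 points).
  x = 9: rhs = 22, matching y values: none (0 points).
  x = 10: rhs = 0, matching y values: 0 (1 points).
  x = 11: rhs = 15, matching y values: none (0 points).
  x = 12: rhs = 4, matching y values: 2, 21 (2 points).
  x = 13: rhs = 19, matching y values: none (0 points).
  x = 14: rhs = 20, matching y values: none (0 points).
  x = 15: rhs = 13, matching y values: 6, 17 (2 points).
  x = 16: rhs = 4, matching y values: 2, 21 (2 points).
  x = 17: rhs = 22, matching y values: none (0 points).
  x = 18: rhs = 4, matching y values: 2, 21 (2 points).
  x = 19: rhs = 2, matching y values: 5, 18 (2 points).
  x = 20: rhs = 22, matching y values: none (0 points).
  x = 21: rhs = 1, matching y values: 1, 22 (2 points).
  x = 22: rhs = 14, matching y values: none (0 points).
Total affine count: 17.
Full point count |E(F_23)| = 17 + 1 = 18.
Hasse bound: |18 − (23+1)| = |-6| = 6 ≤ 2√23 ≈ 9.5917 ✓.


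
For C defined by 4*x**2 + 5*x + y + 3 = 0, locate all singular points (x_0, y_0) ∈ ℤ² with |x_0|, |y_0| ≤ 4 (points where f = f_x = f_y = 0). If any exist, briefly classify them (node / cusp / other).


No singular points in the scanned grid; C is smooth there.

Compute partial derivatives:
  f_x = 8*x + 5.
  f_y = 1.
f_y = 1 is a nonzero constant, so f_y never vanishes: no point (x, y) can satisfy f = f_x = f_y = 0. In particular no (x, y) ∈ {−4, ..., 4}² is singular; the curve is smooth.


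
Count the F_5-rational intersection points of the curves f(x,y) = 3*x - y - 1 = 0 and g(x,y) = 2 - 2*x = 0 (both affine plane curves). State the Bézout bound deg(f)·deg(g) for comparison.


Common zeros: {(1, 2)}; count = 1; Bézout bound = 1.

deg(f) = 1, deg(g) = 1, so Bézout bound = 1.
Scan x ∈ F_5. For each x, list the y ∈ F_5 with f(x, y) ≡ 0 and those with g(x, y) ≡ 0 (mod 5); the common zeros in that column are the intersection.
  x = 0: f ≡ 0 at y ∈ {4}; g ≡ 0 at y ∈ ∅; common: ∅.
  x = 1: f ≡ 0 at y ∈ {2}; g ≡ 0 at y ∈ {0, 1, 2, 3, 4}; common: {2}.
  x = 2: f ≡ 0 at y ∈ {0}; g ≡ 0 at y ∈ ∅; common: ∅.
  x = 3: f ≡ 0 at y ∈ {3}; g ≡ 0 at y ∈ ∅; common: ∅.
  x = 4: f ≡ 0 at y ∈ {1}; g ≡ 0 at y ∈ ∅; common: ∅.
Collecting: common zeros = {(1, 2)}, so the count is 1.
Comparison with the Bézout bound: 1 ≤ 1 = deg(f)·deg(g), as expected for curves with no common component (the bound is attained).


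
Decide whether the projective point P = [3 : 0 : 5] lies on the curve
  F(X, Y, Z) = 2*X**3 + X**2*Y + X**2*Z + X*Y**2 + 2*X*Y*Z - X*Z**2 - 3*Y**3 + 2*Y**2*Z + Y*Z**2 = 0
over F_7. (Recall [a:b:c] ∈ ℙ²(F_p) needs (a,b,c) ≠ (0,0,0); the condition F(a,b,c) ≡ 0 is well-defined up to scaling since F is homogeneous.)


F(3,0,5) ≡ 3 (mod 7); P is NOT on the curve.

Evaluate F(3, 0, 5) term-by-term (mod 7).
  2*X**3 ↦ 2·27·1·1 = 54
  X**2*Y ↦ 1·9·0·1 = 0
  X**2*Z ↦ 1·9·1·5 = 45
  X*Y**2 ↦ 1·3·0·1 = 0
  2*X*Y*Z ↦ 2·3·0·5 = 0
  -X*Z**2 ↦ -1·3·1·25 = -75
  -3*Y**3 ↦ -3·1·0·1 = 0
  2*Y**2*Z ↦ 2·1·0·5 = 0
  Y*Z**2 ↦ 1·1·0·25 = 0
Sum: F(3, 0, 5) = (54) + (0) + (45) + (0) + (0) + (-75) + (0) + (0) + (0) = 24.
Reducing mod 7: 24 ≡ 3 (mod 7).
Since F(a, b, c) ≡ 3 ≠ 0 (mod 7), P does NOT lie on the curve.


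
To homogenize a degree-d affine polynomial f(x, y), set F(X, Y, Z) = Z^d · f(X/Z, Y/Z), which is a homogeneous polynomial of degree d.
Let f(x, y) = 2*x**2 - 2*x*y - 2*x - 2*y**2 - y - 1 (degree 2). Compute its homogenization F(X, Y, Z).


F(X, Y, Z) = 2*X**2 - 2*X*Y - 2*X*Z - 2*Y**2 - Y*Z - Z**2

deg(f) = 2.
Substitute x = X/Z, y = Y/Z into f, then multiply by Z^2.
  monomial 2·x^2·y^0 ↦ 2·X^2·Y^0·Z^0.
  monomial -2·x^1·y^1 ↦ -2·X^1·Y^1·Z^0.
  monomial -2·x^1·y^0 ↦ -2·X^1·Y^0·Z^1.
  monomial -2·x^0·y^2 ↦ -2·X^0·Y^2·Z^0.
  monomial -1·x^0·y^1 ↦ -1·X^0·Y^1·Z^1.
  monomial -1·x^0·y^0 ↦ -1·X^0·Y^0·Z^2.
Collecting: F(X, Y, Z) = 2*X**2 - 2*X*Y - 2*X*Z - 2*Y**2 - Y*Z - Z**2.


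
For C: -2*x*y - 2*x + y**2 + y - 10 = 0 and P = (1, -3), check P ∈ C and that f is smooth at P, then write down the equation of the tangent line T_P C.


Tangent line at P: 4*x - 7*y - 25 = 0.

Step 1: f(1, -3) = 0, so P lies on C.
Step 2: partial derivatives
  f_x(x, y) = -2*y - 2, f_y(x, y) = -2*x + 2*y + 1.
  f_x(P) = 4, f_y(P) = -7 (gradient nonzero, so P is smooth).
Step 3: tangent line at P: 4·(x − 1) + -7·(y − -3) = 0.
Expanding: 4*x - 7*y - 25 = 0.


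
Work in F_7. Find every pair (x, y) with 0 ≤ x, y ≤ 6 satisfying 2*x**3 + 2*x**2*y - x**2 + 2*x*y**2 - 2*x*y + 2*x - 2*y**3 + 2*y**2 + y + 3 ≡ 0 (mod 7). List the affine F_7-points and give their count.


Affine F_7-points: {(2, 1), (2, 4), (2, 5), (5, 0)}; count = 4.

For each of the 49 pairs (x, y) ∈ F_7², evaluate f(x, y) mod 7. Record the zeros.
  x = 0: [0↦3, 1↦4, 2↦4, 3↦5, 4↦2, 5↦4, 6↦6]  zeros at y ∈ ∅
  x = 1: [0↦6, 1↦2, 2↦1, 3↦5, 4↦2, 5↦1, 6↦4]  zeros at y ∈ ∅
  x = 2: [0↦5, 1↦0, 2↦2, 3↦6, 4↦0, 5↦0, 6↦1]  zeros at y ∈ {1, 4, 5}
  x = 3: [0↦5, 1↦3, 2↦5, 3↦6, 4↦1, 5↦6, 6↦2]  zeros at y ∈ ∅
  x = 4: [0↦4, 1↦2, 2↦1, 3↦3, 4↦3, 5↦3, 6↦5]  zeros at y ∈ ∅
  x = 5: [0↦0, 1↦2, 2↦2, 3↦2, 4↦4, 5↦3, 6↦1]  zeros at y ∈ {0}
  x = 6: [0↦5, 1↦1, 2↦6, 3↦1, 4↦2, 5↦4, 6↦2]  zeros at y ∈ ∅
Collecting zeros: affine points = {(2, 1), (2, 4), (2, 5), (5, 0)}.
Total count |C(F_7)_aff| = 4.


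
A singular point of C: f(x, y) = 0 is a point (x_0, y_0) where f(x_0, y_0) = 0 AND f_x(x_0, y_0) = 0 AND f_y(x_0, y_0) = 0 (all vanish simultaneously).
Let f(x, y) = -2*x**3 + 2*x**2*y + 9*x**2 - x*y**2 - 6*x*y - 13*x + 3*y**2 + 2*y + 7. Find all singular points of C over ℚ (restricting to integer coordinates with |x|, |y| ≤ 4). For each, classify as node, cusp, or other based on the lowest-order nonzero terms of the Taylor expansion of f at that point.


Singular points: {(2, 1)}; classification: node.

Compute partial derivatives:
  f_x = -6*x**2 + 4*x*y + 18*x - y**2 - 6*y - 13.
  f_y = 2*x**2 - 2*x*y - 6*x + 6*y + 2.
Scan x_0 ∈ {−4, ..., 4}. For each x_0, f_y(x_0, y) is a polynomial in y; find its integer roots y ∈ {−4, ..., 4}, then test f_x and f at those candidates.
  x = -4: f_y(-4, y) = 14*y + 58; no integer root y with |y| ≤ 4.
  x = -3: f_y(-3, y) = 12*y + 38; no integer root y with |y| ≤ 4.
  x = -2: f_y(-2, y) = 10*y + 22; no integer root y with |y| ≤ 4.
  x = -1: f_y(-1, y) = 8*y + 10; no integer root y with |y| ≤ 4.
  x = 0: f_y(0, y) = 6*y + 2; no integer root y with |y| ≤ 4.
  x = 1: f_y(1, y) = 4*y - 2; no integer root y with |y| ≤ 4.
  x = 2: f_y(2, y) = 2*y - 2; vanishes at y ∈ {1}. (2, 1): f_x = 0, f = 0 — SINGULAR.
  x = 3: f_y(3, y) = 2; no integer root y with |y| ≤ 4.
  x = 4: f_y(4, y) = 10 - 2*y; no integer root y with |y| ≤ 4.
Only singular point on the grid: (2, 1).
Classify: substitute x = 2 + u, y = 1 + v and expand: f = -2*u**3 + 2*u**2*v - u**2 - u*v**2 + v**2.
No constant or linear terms (consistent with a singular point). Quadratic part: -u**2 + v**2. Cubic part: -2*u**3 + 2*u**2*v - u*v**2.
The quadratic part v**2 - u**2 = (v − u)(v + u) splits into two distinct linear factors, so there are two distinct tangent lines y − 1 = ±(x − 2) — this is a node (ordinary double point).
Classification: node.


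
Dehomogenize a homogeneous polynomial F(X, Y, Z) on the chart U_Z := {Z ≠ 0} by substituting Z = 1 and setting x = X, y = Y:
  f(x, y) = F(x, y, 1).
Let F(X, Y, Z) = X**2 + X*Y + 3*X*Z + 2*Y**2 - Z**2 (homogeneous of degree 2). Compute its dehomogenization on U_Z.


f(x, y) = x**2 + x*y + 3*x + 2*y**2 - 1

On U_Z we set Z = 1. Each monomial c·X^i·Y^j·Z^k in F becomes c·x^i·y^j·1^k = c·x^i·y^j.
Substituting Z = 1: F(X, Y, 1) = x**2 + x*y + 3*x + 2*y**2 - 1.
Note: deg(f) ≤ deg(F) = 2; strict inequality happens when F is divisible by Z (lost terms).


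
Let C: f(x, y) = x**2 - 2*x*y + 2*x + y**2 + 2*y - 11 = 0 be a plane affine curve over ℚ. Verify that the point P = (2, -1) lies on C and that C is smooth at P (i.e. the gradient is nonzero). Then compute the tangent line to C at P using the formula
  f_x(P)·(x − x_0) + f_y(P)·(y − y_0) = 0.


Tangent line at P: 8*x - 4*y - 20 = 0.

Step 1: f(2, -1) = 0, so P lies on C.
Step 2: partial derivatives
  f_x(x, y) = 2*x - 2*y + 2, f_y(x, y) = -2*x + 2*y + 2.
  f_x(P) = 8, f_y(P) = -4 (gradient nonzero, so P is smooth).
Step 3: tangent line at P: 8·(x − 2) + -4·(y − -1) = 0.
Expanding: 8*x - 4*y - 20 = 0.


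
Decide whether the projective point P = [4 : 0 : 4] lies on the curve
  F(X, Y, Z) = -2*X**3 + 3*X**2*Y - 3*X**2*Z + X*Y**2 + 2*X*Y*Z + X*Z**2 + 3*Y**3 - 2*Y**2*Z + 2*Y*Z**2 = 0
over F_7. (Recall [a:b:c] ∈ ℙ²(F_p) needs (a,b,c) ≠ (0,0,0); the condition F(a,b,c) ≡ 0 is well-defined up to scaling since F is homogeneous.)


F(4,0,4) ≡ 3 (mod 7); P is NOT on the curve.

Evaluate F(4, 0, 4) term-by-term (mod 7).
  -2*X**3 ↦ -2·64·1·1 = -128
  3*X**2*Y ↦ 3·16·0·1 = 0
  -3*X**2*Z ↦ -3·16·1·4 = -192
  X*Y**2 ↦ 1·4·0·1 = 0
  2*X*Y*Z ↦ 2·4·0·4 = 0
  X*Z**2 ↦ 1·4·1·16 = 64
  3*Y**3 ↦ 3·1·0·1 = 0
  -2*Y**2*Z ↦ -2·1·0·4 = 0
  2*Y*Z**2 ↦ 2·1·0·16 = 0
Sum: F(4, 0, 4) = (-128) + (0) + (-192) + (0) + (0) + (64) + (0) + (0) + (0) = -256.
Reducing mod 7: -256 ≡ 3 (mod 7).
Since F(a, b, c) ≡ 3 ≠ 0 (mod 7), P does NOT lie on the curve.


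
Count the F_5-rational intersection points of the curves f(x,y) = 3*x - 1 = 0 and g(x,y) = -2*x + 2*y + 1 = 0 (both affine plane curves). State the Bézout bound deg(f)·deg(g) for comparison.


Common zeros: {(2, 4)}; count = 1; Bézout bound = 1.

deg(f) = 1, deg(g) = 1, so Bézout bound = 1.
Scan x ∈ F_5. For each x, list the y ∈ F_5 with f(x, y) ≡ 0 and those with g(x, y) ≡ 0 (mod 5); the common zeros in that column are the intersection.
  x = 0: f ≡ 0 at y ∈ ∅; g ≡ 0 at y ∈ {2}; common: ∅.
  x = 1: f ≡ 0 at y ∈ ∅; g ≡ 0 at y ∈ {3}; common: ∅.
  x = 2: f ≡ 0 at y ∈ {0, 1, 2, 3, 4}; g ≡ 0 at y ∈ {4}; common: {4}.
  x = 3: f ≡ 0 at y ∈ ∅; g ≡ 0 at y ∈ {0}; common: ∅.
  x = 4: f ≡ 0 at y ∈ ∅; g ≡ 0 at y ∈ {1}; common: ∅.
Collecting: common zeros = {(2, 4)}, so the count is 1.
Comparison with the Bézout bound: 1 ≤ 1 = deg(f)·deg(g), as expected for curves with no common component (the bound is attained).


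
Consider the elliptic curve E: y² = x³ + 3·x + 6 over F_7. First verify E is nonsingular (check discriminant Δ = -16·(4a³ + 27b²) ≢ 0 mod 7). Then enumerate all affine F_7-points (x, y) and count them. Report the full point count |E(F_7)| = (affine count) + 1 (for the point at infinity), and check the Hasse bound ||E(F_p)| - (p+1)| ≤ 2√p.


Affine points = {(3, 0), (6, 3), (6, 4)}; affine count = 3; |E(F_7)| = 4.

Discriminant check: Δ ∝ 4a³ + 27b² = 4·3³ + 27·6² = 4·27 + 27·36 ≡ 2 (mod 7). Nonzero ⇒ E is nonsingular.
For each x ∈ F_7, compute rhs = x³ + 3·x + 6 mod 7, then count y ∈ F_7 with y² ≡ rhs.
  x = 0: rhs = 6, matching y values: none (0 points).
  x = 1: rhs = 3, matching y values: none (0 points).
  x = 2: rhs = 6, matching y values: none (0 points).
  x = 3: rhs = 0, matching y values: 0 (1 points).
  x = 4: rhs = 5, matching y values: none (0 points).
  x = 5: rhs = 6, matching y values: none (0 points).
  x = 6: rhs = 2, matching y values: 3, 4 (2 points).
Total affine count: 3.
Full point count |E(F_7)| = 3 + 1 = 4.
Hasse bound: |4 − (7+1)| = |-4| = 4 ≤ 2√7 ≈ 5.2915 ✓.


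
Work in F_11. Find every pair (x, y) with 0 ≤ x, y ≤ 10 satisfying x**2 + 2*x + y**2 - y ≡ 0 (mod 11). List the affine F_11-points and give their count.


Affine F_11-points: {(0, 0), (0, 1), (1, 6), (4, 5), (4, 7), (5, 5), (5, 7), (8, 6), (9, 0), (9, 1), (10, 4), (10, 8)}; count = 12.

For each of the 121 pairs (x, y) ∈ F_11², evaluate f(x, y) mod 11. Record the zeros.
  x = 0: [0↦0, 1↦0, 2↦2, 3↦6, 4↦1, 5↦9, 6↦8, 7↦9, 8↦1, 9↦6, 10↦2]  zeros at y ∈ {0, 1}
  x = 1: [0↦3, 1↦3, 2↦5, 3↦9, 4↦4, 5↦1, 6↦0, 7↦1, 8↦4, 9↦9, 10↦5]  zeros at y ∈ {6}
  x = 2: [0↦8, 1↦8, 2↦10, 3↦3, 4↦9, 5↦6, 6↦5, 7↦6, 8↦9, 9↦3, 10↦10]  zeros at y ∈ ∅
  x = 3: [0↦4, 1↦4, 2↦6, 3↦10, 4↦5, 5↦2, 6↦1, 7↦2, 8↦5, 9↦10, 10↦6]  zeros at y ∈ ∅
  x = 4: [0↦2, 1↦2, 2↦4, 3↦8, 4↦3, 5↦0, 6↦10, 7↦0, 8↦3, 9↦8, 10↦4]  zeros at y ∈ {5, 7}
  x = 5: [0↦2, 1↦2, 2↦4, 3↦8, 4↦3, 5↦0, 6↦10, 7↦0, 8↦3, 9↦8, 10↦4]  zeros at y ∈ {5, 7}
  x = 6: [0↦4, 1↦4, 2↦6, 3↦10, 4↦5, 5↦2, 6↦1, 7↦2, 8↦5, 9↦10, 10↦6]  zeros at y ∈ ∅
  x = 7: [0↦8, 1↦8, 2↦10, 3↦3, 4↦9, 5↦6, 6↦5, 7↦6, 8↦9, 9↦3, 10↦10]  zeros at y ∈ ∅
  x = 8: [0↦3, 1↦3, 2↦5, 3↦9, 4↦4, 5↦1, 6↦0, 7↦1, 8↦4, 9↦9, 10↦5]  zeros at y ∈ {6}
  x = 9: [0↦0, 1↦0, 2↦2, 3↦6, 4↦1, 5↦9, 6↦8, 7↦9, 8↦1, 9↦6, 10↦2]  zeros at y ∈ {0, 1}
  x = 10: [0↦10, 1↦10, 2↦1, 3↦5, 4↦0, 5↦8, 6↦7, 7↦8, 8↦0, 9↦5, 10↦1]  zeros at y ∈ {4, 8}
Collecting zeros: affine points = {(0, 0), (0, 1), (1, 6), (4, 5), (4, 7), (5, 5), (5, 7), (8, 6), (9, 0), (9, 1), (10, 4), (10, 8)}.
Total count |C(F_11)_aff| = 12.


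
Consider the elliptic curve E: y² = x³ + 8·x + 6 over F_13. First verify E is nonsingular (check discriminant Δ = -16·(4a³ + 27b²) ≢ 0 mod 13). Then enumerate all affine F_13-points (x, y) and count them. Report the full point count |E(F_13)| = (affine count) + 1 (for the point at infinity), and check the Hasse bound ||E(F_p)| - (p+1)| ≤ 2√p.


Affine points = {(2, 2), (2, 11), (6, 6), (6, 7), (8, 6), (8, 7), (9, 1), (9, 12), (12, 6), (12, 7)}; affine count = 10; |E(F_13)| = 11.

Discriminant check: Δ ∝ 4a³ + 27b² = 4·8³ + 27·6² = 4·512 + 27·36 ≡ 4 (mod 13). Nonzero ⇒ E is nonsingular.
For each x ∈ F_13, compute rhs = x³ + 8·x + 6 mod 13, then count y ∈ F_13 with y² ≡ rhs.
  x = 0: rhs = 6, matching y values: none (0 points).
  x = 1: rhs = 2, matching y values: none (0 points).
  x = 2: rhs = 4, matching y values: 2, 11 (2 points).
  x = 3: rhs = 5, matching y values: none (0 points).
  x = 4: rhs = 11, matching y values: none (0 points).
  x = 5: rhs = 2, matching y values: none (0 points).
  x = 6: rhs = 10, matching y values: 6, 7 (2 points).
  x = 7: rhs = 2, matching y values: none (0 points).
  x = 8: rhs = 10, matching y values: 6, 7 (2 points).
  x = 9: rhs = 1, matching y values: 1, 12 (2 points).
  x = 10: rhs = 7, matching y values: none (0 points).
  x = 11: rhs = 8, matching y values: none (0 points).
  x = 12: rhs = 10, matching y values: 6, 7 (2 points).
Total affine count: 10.
Full point count |E(F_13)| = 10 + 1 = 11.
Hasse bound: |11 − (13+1)| = |-3| = 3 ≤ 2√13 ≈ 7.2111 ✓.


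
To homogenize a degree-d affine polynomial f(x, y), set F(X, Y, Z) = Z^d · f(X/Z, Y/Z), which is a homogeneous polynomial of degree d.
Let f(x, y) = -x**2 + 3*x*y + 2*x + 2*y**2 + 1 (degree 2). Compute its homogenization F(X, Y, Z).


F(X, Y, Z) = -X**2 + 3*X*Y + 2*X*Z + 2*Y**2 + Z**2

deg(f) = 2.
Substitute x = X/Z, y = Y/Z into f, then multiply by Z^2.
  monomial -1·x^2·y^0 ↦ -1·X^2·Y^0·Z^0.
  monomial 3·x^1·y^1 ↦ 3·X^1·Y^1·Z^0.
  monomial 2·x^1·y^0 ↦ 2·X^1·Y^0·Z^1.
  monomial 2·x^0·y^2 ↦ 2·X^0·Y^2·Z^0.
  monomial 1·x^0·y^0 ↦ 1·X^0·Y^0·Z^2.
Collecting: F(X, Y, Z) = -X**2 + 3*X*Y + 2*X*Z + 2*Y**2 + Z**2.


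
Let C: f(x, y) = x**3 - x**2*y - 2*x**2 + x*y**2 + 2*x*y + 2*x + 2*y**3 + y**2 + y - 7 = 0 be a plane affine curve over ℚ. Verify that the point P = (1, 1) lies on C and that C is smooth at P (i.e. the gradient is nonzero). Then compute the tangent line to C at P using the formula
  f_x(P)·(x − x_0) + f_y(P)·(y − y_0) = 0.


Tangent line at P: 2*x + 12*y - 14 = 0.

Step 1: f(1, 1) = 0, so P lies on C.
Step 2: partial derivatives
  f_x(x, y) = 3*x**2 - 2*x*y - 4*x + y**2 + 2*y + 2, f_y(x, y) = -x**2 + 2*x*y + 2*x + 6*y**2 + 2*y + 1.
  f_x(P) = 2, f_y(P) = 12 (gradient nonzero, so P is smooth).
Step 3: tangent line at P: 2·(x − 1) + 12·(y − 1) = 0.
Expanding: 2*x + 12*y - 14 = 0.


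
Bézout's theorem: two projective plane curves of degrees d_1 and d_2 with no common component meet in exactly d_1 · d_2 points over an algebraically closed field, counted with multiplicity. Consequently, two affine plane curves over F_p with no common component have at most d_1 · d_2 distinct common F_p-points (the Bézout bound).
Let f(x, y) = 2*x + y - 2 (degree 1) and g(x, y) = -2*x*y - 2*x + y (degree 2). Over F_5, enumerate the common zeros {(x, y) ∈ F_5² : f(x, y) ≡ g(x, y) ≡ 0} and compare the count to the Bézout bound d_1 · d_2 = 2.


Common zeros: ∅; count = 0; Bézout bound = 2.

deg(f) = 1, deg(g) = 2, so Bézout bound = 2.
Scan x ∈ F_5. For each x, list the y ∈ F_5 with f(x, y) ≡ 0 and those with g(x, y) ≡ 0 (mod 5); the common zeros in that column are the intersection.
  x = 0: f ≡ 0 at y ∈ {2}; g ≡ 0 at y ∈ {0}; common: ∅.
  x = 1: f ≡ 0 at y ∈ {0}; g ≡ 0 at y ∈ {3}; common: ∅.
  x = 2: f ≡ 0 at y ∈ {3}; g ≡ 0 at y ∈ {2}; common: ∅.
  x = 3: f ≡ 0 at y ∈ {1}; g ≡ 0 at y ∈ ∅; common: ∅.
  x = 4: f ≡ 0 at y ∈ {4}; g ≡ 0 at y ∈ {1}; common: ∅.
Collecting: common zeros = ∅, so the count is 0.
Comparison with the Bézout bound: 0 ≤ 2 = deg(f)·deg(g), as expected for curves with no common component (the affine F_5-count falls short of the bound because intersections may lie at infinity, over extension fields, or carry multiplicity).


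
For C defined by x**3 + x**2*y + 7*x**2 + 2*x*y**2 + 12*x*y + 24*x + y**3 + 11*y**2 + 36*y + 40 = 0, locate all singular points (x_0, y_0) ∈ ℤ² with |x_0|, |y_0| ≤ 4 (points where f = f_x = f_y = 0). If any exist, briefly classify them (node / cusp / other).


Singular points: {(-2, -2)}; classification: node.

Compute partial derivatives:
  f_x = 3*x**2 + 2*x*y + 14*x + 2*y**2 + 12*y + 24.
  f_y = x**2 + 4*x*y + 12*x + 3*y**2 + 22*y + 36.
Scan x_0 ∈ {−4, ..., 4}. For each x_0, f_y(x_0, y) is a polynomial in y; find its integer roots y ∈ {−4, ..., 4}, then test f_x and f at those candidates.
  x = -4: f_y(-4, y) = 3*y**2 + 6*y + 4; no integer root y with |y| ≤ 4.
  x = -3: f_y(-3, y) = 3*y**2 + 10*y + 9; no integer root y with |y| ≤ 4.
  x = -2: f_y(-2, y) = 3*y**2 + 14*y + 16; vanishes at y ∈ {-2}. (-2, -2): f_x = 0, f = 0 — SINGULAR.
  x = -1: f_y(-1, y) = 3*y**2 + 18*y + 25; no integer root y with |y| ≤ 4.
  x = 0: f_y(0, y) = 3*y**2 + 22*y + 36; no integer root y with |y| ≤ 4.
  x = 1: f_y(1, y) = 3*y**2 + 26*y + 49; no integer root y with |y| ≤ 4.
  x = 2: f_y(2, y) = 3*y**2 + 30*y + 64; no integer root y with |y| ≤ 4.
  x = 3: f_y(3, y) = 3*y**2 + 34*y + 81; no integer root y with |y| ≤ 4.
  x = 4: f_y(4, y) = 3*y**2 + 38*y + 100; no integer root y with |y| ≤ 4.
Only singular point on the grid: (-2, -2).
Classify: substitute x = -2 + u, y = -2 + v and expand: f = u**3 + u**2*v - u**2 + 2*u*v**2 + v**3 + v**2.
No constant or linear terms (consistent with a singular point). Quadratic part: -u**2 + v**2. Cubic part: u**3 + u**2*v + 2*u*v**2 + v**3.
The quadratic part v**2 - u**2 = (v − u)(v + u) splits into two distinct linear factors, so there are two distinct tangent lines y − -2 = ±(x − -2) — this is a node (ordinary double point).
Classification: node.


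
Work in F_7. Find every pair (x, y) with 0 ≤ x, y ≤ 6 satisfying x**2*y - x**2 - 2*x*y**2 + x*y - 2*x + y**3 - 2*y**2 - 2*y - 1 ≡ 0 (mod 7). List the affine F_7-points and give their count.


Affine F_7-points: {(1, 1), (1, 5), (2, 5), (3, 6), (4, 2), (4, 4), (5, 6), (6, 0), (6, 3), (6, 4)}; count = 10.

For each of the 49 pairs (x, y) ∈ F_7², evaluate f(x, y) mod 7. Record the zeros.
  x = 0: [0↦6, 1↦3, 2↦2, 3↦2, 4↦2, 5↦1, 6↦5]  zeros at y ∈ ∅
  x = 1: [0↦3, 1↦0, 2↦2, 3↦1, 4↦3, 5↦0, 6↦5]  zeros at y ∈ {1, 5}
  x = 2: [0↦5, 1↦4, 2↦4, 3↦4, 4↦3, 5↦0, 6↦1]  zeros at y ∈ {5}
  x = 3: [0↦5, 1↦1, 2↦1, 3↦4, 4↦2, 5↦1, 6↦0]  zeros at y ∈ {6}
  x = 4: [0↦3, 1↦5, 2↦0, 3↦1, 4↦0, 5↦3, 6↦2]  zeros at y ∈ {2, 4}
  x = 5: [0↦6, 1↦2, 2↦1, 3↦2, 4↦4, 5↦6, 6↦0]  zeros at y ∈ {6}
  x = 6: [0↦0, 1↦6, 2↦4, 3↦0, 4↦0, 5↦3, 6↦1]  zeros at y ∈ {0, 3, 4}
Collecting zeros: affine points = {(1, 1), (1, 5), (2, 5), (3, 6), (4, 2), (4, 4), (5, 6), (6, 0), (6, 3), (6, 4)}.
Total count |C(F_7)_aff| = 10.


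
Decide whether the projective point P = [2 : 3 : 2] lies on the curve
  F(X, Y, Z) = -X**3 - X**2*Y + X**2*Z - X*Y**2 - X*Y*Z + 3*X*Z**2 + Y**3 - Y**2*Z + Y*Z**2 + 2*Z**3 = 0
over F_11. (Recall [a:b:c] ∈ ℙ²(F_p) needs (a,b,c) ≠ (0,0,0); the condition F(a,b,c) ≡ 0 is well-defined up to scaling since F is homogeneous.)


F(2,3,2) ≡ 8 (mod 11); P is NOT on the curve.

Evaluate F(2, 3, 2) term-by-term (mod 11).
  -X**3 ↦ -1·8·1·1 = -8
  -X**2*Y ↦ -1·4·3·1 = -12
  X**2*Z ↦ 1·4·1·2 = 8
  -X*Y**2 ↦ -1·2·9·1 = -18
  -X*Y*Z ↦ -1·2·3·2 = -12
  3*X*Z**2 ↦ 3·2·1·4 = 24
  Y**3 ↦ 1·1·27·1 = 27
  -Y**2*Z ↦ -1·1·9·2 = -18
  Y*Z**2 ↦ 1·1·3·4 = 12
  2*Z**3 ↦ 2·1·1·8 = 16
Sum: F(2, 3, 2) = (-8) + (-12) + (8) + (-18) + (-12) + (24) + (27) + (-18) + (12) + (16) = 19.
Reducing mod 11: 19 ≡ 8 (mod 11).
Since F(a, b, c) ≡ 8 ≠ 0 (mod 11), P does NOT lie on the curve.


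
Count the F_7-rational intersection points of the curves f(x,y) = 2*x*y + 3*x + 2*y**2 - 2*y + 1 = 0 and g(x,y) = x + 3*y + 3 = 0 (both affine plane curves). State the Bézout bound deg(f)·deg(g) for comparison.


Common zeros: {(6, 4)}; count = 1; Bézout bound = 2.

deg(f) = 2, deg(g) = 1, so Bézout bound = 2.
Scan x ∈ F_7. For each x, list the y ∈ F_7 with f(x, y) ≡ 0 and those with g(x, y) ≡ 0 (mod 7); the common zeros in that column are the intersection.
  x = 0: f ≡ 0 at y ∈ ∅; g ≡ 0 at y ∈ {6}; common: ∅.
  x = 1: f ≡ 0 at y ∈ ∅; g ≡ 0 at y ∈ {1}; common: ∅.
  x = 2: f ≡ 0 at y ∈ {0, 6}; g ≡ 0 at y ∈ {3}; common: ∅.
  x = 3: f ≡ 0 at y ∈ ∅; g ≡ 0 at y ∈ {5}; common: ∅.
  x = 4: f ≡ 0 at y ∈ {1, 3}; g ≡ 0 at y ∈ {0}; common: ∅.
  x = 5: f ≡ 0 at y ∈ ∅; g ≡ 0 at y ∈ {2}; common: ∅.
  x = 6: f ≡ 0 at y ∈ {4, 5}; g ≡ 0 at y ∈ {4}; common: {4}.
Collecting: common zeros = {(6, 4)}, so the count is 1.
Comparison with the Bézout bound: 1 ≤ 2 = deg(f)·deg(g), as expected for curves with no common component (the affine F_7-count falls short of the bound because intersections may lie at infinity, over extension fields, or carry multiplicity).


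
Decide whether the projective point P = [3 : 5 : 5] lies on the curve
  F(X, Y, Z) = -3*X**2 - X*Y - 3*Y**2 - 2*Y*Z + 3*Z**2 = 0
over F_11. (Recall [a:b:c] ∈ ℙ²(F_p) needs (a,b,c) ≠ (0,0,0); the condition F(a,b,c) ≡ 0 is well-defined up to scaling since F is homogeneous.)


F(3,5,5) ≡ 7 (mod 11); P is NOT on the curve.

Evaluate F(3, 5, 5) term-by-term (mod 11).
  -3*X**2 ↦ -3·9·1·1 = -27
  -X*Y ↦ -1·3·5·1 = -15
  -3*Y**2 ↦ -3·1·25·1 = -75
  -2*Y*Z ↦ -2·1·5·5 = -50
  3*Z**2 ↦ 3·1·1·25 = 75
Sum: F(3, 5, 5) = (-27) + (-15) + (-75) + (-50) + (75) = -92.
Reducing mod 11: -92 ≡ 7 (mod 11).
Since F(a, b, c) ≡ 7 ≠ 0 (mod 11), P does NOT lie on the curve.


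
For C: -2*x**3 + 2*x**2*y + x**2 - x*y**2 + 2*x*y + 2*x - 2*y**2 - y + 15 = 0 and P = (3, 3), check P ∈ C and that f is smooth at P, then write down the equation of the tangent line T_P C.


Tangent line at P: -13*x - 7*y + 60 = 0.

Step 1: f(3, 3) = 0, so P lies on C.
Step 2: partial derivatives
  f_x(x, y) = -6*x**2 + 4*x*y + 2*x - y**2 + 2*y + 2, f_y(x, y) = 2*x**2 - 2*x*y + 2*x - 4*y - 1.
  f_x(P) = -13, f_y(P) = -7 (gradient nonzero, so P is smooth).
Step 3: tangent line at P: -13·(x − 3) + -7·(y − 3) = 0.
Expanding: -13*x - 7*y + 60 = 0.


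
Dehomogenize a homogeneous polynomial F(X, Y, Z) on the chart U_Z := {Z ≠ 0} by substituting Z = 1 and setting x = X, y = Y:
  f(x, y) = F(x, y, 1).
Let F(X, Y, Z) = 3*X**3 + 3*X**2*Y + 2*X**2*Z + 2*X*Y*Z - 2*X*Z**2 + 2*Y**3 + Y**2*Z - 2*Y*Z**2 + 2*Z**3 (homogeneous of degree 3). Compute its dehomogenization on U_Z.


f(x, y) = 3*x**3 + 3*x**2*y + 2*x**2 + 2*x*y - 2*x + 2*y**3 + y**2 - 2*y + 2

On U_Z we set Z = 1. Each monomial c·X^i·Y^j·Z^k in F becomes c·x^i·y^j·1^k = c·x^i·y^j.
Substituting Z = 1: F(X, Y, 1) = 3*x**3 + 3*x**2*y + 2*x**2 + 2*x*y - 2*x + 2*y**3 + y**2 - 2*y + 2.
Note: deg(f) ≤ deg(F) = 3; strict inequality happens when F is divisible by Z (lost terms).


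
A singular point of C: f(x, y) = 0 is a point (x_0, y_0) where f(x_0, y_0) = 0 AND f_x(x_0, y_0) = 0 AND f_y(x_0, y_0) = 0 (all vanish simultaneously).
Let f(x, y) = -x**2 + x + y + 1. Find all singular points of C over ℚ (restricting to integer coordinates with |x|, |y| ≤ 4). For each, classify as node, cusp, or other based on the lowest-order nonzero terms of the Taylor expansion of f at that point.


No singular points in the scanned grid; C is smooth there.

Compute partial derivatives:
  f_x = 1 - 2*x.
  f_y = 1.
f_y = 1 is a nonzero constant, so f_y never vanishes: no point (x, y) can satisfy f = f_x = f_y = 0. In particular no (x, y) ∈ {−4, ..., 4}² is singular; the curve is smooth.


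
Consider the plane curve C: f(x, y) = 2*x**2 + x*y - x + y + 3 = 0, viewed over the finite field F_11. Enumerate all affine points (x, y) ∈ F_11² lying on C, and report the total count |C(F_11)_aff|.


Affine F_11-points: {(0, 8), (1, 9), (2, 8), (3, 1), (4, 7), (5, 3), (6, 9), (7, 2), (8, 1), (9, 2)}; count = 10.

For each of the 121 pairs (x, y) ∈ F_11², evaluate f(x, y) mod 11. Record the zeros.
  x = 0: [0↦3, 1↦4, 2↦5, 3↦6, 4↦7, 5↦8, 6↦9, 7↦10, 8↦0, 9↦1, 10↦2]  zeros at y ∈ {8}
  x = 1: [0↦4, 1↦6, 2↦8, 3↦10, 4↦1, 5↦3, 6↦5, 7↦7, 8↦9, 9↦0, 10↦2]  zeros at y ∈ {9}
  x = 2: [0↦9, 1↦1, 2↦4, 3↦7, 4↦10, 5↦2, 6↦5, 7↦8, 8↦0, 9↦3, 10↦6]  zeros at y ∈ {8}
  x = 3: [0↦7, 1↦0, 2↦4, 3↦8, 4↦1, 5↦5, 6↦9, 7↦2, 8↦6, 9↦10, 10↦3]  zeros at y ∈ {1}
  x = 4: [0↦9, 1↦3, 2↦8, 3↦2, 4↦7, 5↦1, 6↦6, 7↦0, 8↦5, 9↦10, 10↦4]  zeros at y ∈ {7}
  x = 5: [0↦4, 1↦10, 2↦5, 3↦0, 4↦6, 5↦1, 6↦7, 7↦2, 8↦8, 9↦3, 10↦9]  zeros at y ∈ {3}
  x = 6: [0↦3, 1↦10, 2↦6, 3↦2, 4↦9, 5↦5, 6↦1, 7↦8, 8↦4, 9↦0, 10↦7]  zeros at y ∈ {9}
  x = 7: [0↦6, 1↦3, 2↦0, 3↦8, 4↦5, 5↦2, 6↦10, 7↦7, 8↦4, 9↦1, 10↦9]  zeros at y ∈ {2}
  x = 8: [0↦2, 1↦0, 2↦9, 3↦7, 4↦5, 5↦3, 6↦1, 7↦10, 8↦8, 9↦6, 10↦4]  zeros at y ∈ {1}
  x = 9: [0↦2, 1↦1, 2↦0, 3↦10, 4↦9, 5↦8, 6↦7, 7↦6, 8↦5, 9↦4, 10↦3]  zeros at y ∈ {2}
  x = 10: [0↦6, 1↦6, 2↦6, 3↦6, 4↦6, 5↦6, 6↦6, 7↦6, 8↦6, 9↦6, 10↦6]  zeros at y ∈ ∅
Collecting zeros: affine points = {(0, 8), (1, 9), (2, 8), (3, 1), (4, 7), (5, 3), (6, 9), (7, 2), (8, 1), (9, 2)}.
Total count |C(F_11)_aff| = 10.


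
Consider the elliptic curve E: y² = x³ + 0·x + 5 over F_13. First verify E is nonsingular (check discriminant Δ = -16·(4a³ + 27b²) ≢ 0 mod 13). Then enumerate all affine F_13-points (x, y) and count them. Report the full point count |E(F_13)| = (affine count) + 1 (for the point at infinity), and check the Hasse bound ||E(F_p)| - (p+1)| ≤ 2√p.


Affine points = {(2, 0), (4, 2), (4, 11), (5, 0), (6, 0), (7, 6), (7, 7), (8, 6), (8, 7), (10, 2), (10, 11), (11, 6), (11, 7), (12, 2), (12, 11)}; affine count = 15; |E(F_13)| = 16.

Discriminant check: Δ ∝ 4a³ + 27b² = 4·0³ + 27·5² = 4·0 + 27·25 ≡ 12 (mod 13). Nonzero ⇒ E is nonsingular.
For each x ∈ F_13, compute rhs = x³ + 0·x + 5 mod 13, then count y ∈ F_13 with y² ≡ rhs.
  x = 0: rhs = 5, matching y values: none (0 points).
  x = 1: rhs = 6, matching y values: none (0 points).
  x = 2: rhs = 0, matching y values: 0 (1 points).
  x = 3: rhs = 6, matching y values: none (0 points).
  x = 4: rhs = 4, matching y values: 2, 11 (2 points).
  x = 5: rhs = 0, matching y values: 0 (1 points).
  x = 6: rhs = 0, matching y values: 0 (1 points).
  x = 7: rhs = 10, matching y values: 6, 7 (2 points).
  x = 8: rhs = 10, matching y values: 6, 7 (2 points).
  x = 9: rhs = 6, matching y values: none (0 points).
  x = 10: rhs = 4, matching y values: 2, 11 (2 points).
  x = 11: rhs = 10, matching y values: 6, 7 (2 points).
  x = 12: rhs = 4, matching y values: 2, 11 (2 points).
Total affine count: 15.
Full point count |E(F_13)| = 15 + 1 = 16.
Hasse bound: |16 − (13+1)| = |2| = 2 ≤ 2√13 ≈ 7.2111 ✓.


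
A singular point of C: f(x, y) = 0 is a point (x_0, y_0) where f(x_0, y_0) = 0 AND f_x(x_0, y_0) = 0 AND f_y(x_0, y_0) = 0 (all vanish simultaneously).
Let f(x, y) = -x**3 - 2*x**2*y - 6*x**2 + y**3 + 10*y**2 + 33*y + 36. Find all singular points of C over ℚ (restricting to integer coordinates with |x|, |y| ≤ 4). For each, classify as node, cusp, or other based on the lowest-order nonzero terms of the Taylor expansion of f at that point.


Singular points: {(0, -3)}; classification: cusp.

Compute partial derivatives:
  f_x = -3*x**2 - 4*x*y - 12*x.
  f_y = -2*x**2 + 3*y**2 + 20*y + 33.
Scan x_0 ∈ {−4, ..., 4}. For each x_0, f_y(x_0, y) is a polynomial in y; find its integer roots y ∈ {−4, ..., 4}, then test f_x and f at those candidates.
  x = -4: f_y(-4, y) = 3*y**2 + 20*y + 1; no integer root y with |y| ≤ 4.
  x = -3: f_y(-3, y) = 3*y**2 + 20*y + 15; no integer root y with |y| ≤ 4.
  x = -2: f_y(-2, y) = 3*y**2 + 20*y + 25; no integer root y with |y| ≤ 4.
  x = -1: f_y(-1, y) = 3*y**2 + 20*y + 31; no integer root y with |y| ≤ 4.
  x = 0: f_y(0, y) = 3*y**2 + 20*y + 33; vanishes at y ∈ {-3}. (0, -3): f_x = 0, f = 0 — SINGULAR.
  x = 1: f_y(1, y) = 3*y**2 + 20*y + 31; no integer root y with |y| ≤ 4.
  x = 2: f_y(2, y) = 3*y**2 + 20*y + 25; no integer root y with |y| ≤ 4.
  x = 3: f_y(3, y) = 3*y**2 + 20*y + 15; no integer root y with |y| ≤ 4.
  x = 4: f_y(4, y) = 3*y**2 + 20*y + 1; no integer root y with |y| ≤ 4.
Only singular point on the grid: (0, -3).
Classify: substitute x = 0 + u, y = -3 + v and expand: f = -u**3 - 2*u**2*v + v**3 + v**2.
No constant or linear terms (consistent with a singular point). Quadratic part: v**2. Cubic part: -u**3 - 2*u**2*v + v**3.
The quadratic part v**2 is a perfect square, so there is a single (double) tangent line v = 0, i.e. y = -3. Restricting the cubic part to that line (v = 0) leaves -u**3 ≠ 0, so f is not divisible by v and the branch is v² ≈ u**3 to lowest order — this is a cusp.
Classification: cusp.
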